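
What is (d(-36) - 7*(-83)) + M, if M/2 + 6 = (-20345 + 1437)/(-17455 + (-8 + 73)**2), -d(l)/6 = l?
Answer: 5211683/6615 ≈ 787.86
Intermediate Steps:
d(l) = -6*l
M = -60472/6615 (M = -12 + 2*((-20345 + 1437)/(-17455 + (-8 + 73)**2)) = -12 + 2*(-18908/(-17455 + 65**2)) = -12 + 2*(-18908/(-17455 + 4225)) = -12 + 2*(-18908/(-13230)) = -12 + 2*(-18908*(-1/13230)) = -12 + 2*(9454/6615) = -12 + 18908/6615 = -60472/6615 ≈ -9.1416)
(d(-36) - 7*(-83)) + M = (-6*(-36) - 7*(-83)) - 60472/6615 = (216 + 581) - 60472/6615 = 797 - 60472/6615 = 5211683/6615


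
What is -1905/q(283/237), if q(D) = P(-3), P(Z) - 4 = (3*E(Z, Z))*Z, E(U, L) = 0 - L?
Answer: 1905/23 ≈ 82.826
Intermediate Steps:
E(U, L) = -L
P(Z) = 4 - 3*Z² (P(Z) = 4 + (3*(-Z))*Z = 4 + (-3*Z)*Z = 4 - 3*Z²)
q(D) = -23 (q(D) = 4 - 3*(-3)² = 4 - 3*9 = 4 - 27 = -23)
-1905/q(283/237) = -1905/(-23) = -1905*(-1/23) = 1905/23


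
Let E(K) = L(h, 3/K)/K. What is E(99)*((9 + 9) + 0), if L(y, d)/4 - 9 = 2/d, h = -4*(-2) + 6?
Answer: 600/11 ≈ 54.545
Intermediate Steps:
h = 14 (h = 8 + 6 = 14)
L(y, d) = 36 + 8/d (L(y, d) = 36 + 4*(2/d) = 36 + 8/d)
E(K) = (36 + 8*K/3)/K (E(K) = (36 + 8/((3/K)))/K = (36 + 8*(K/3))/K = (36 + 8*K/3)/K)
E(99)*((9 + 9) + 0) = (8/3 + 36/99)*((9 + 9) + 0) = (8/3 + 36*(1/99))*(18 + 0) = (8/3 + 4/11)*18 = (100/33)*18 = 600/11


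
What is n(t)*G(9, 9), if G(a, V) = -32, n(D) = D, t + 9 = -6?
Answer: 480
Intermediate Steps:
t = -15 (t = -9 - 6 = -15)
n(t)*G(9, 9) = -15*(-32) = 480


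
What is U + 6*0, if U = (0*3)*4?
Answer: 0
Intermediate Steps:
U = 0 (U = 0*4 = 0)
U + 6*0 = 0 + 6*0 = 0 + 0 = 0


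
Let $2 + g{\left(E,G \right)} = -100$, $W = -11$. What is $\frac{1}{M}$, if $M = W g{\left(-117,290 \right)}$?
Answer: $\frac{1}{1122} \approx 0.00089127$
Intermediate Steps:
$g{\left(E,G \right)} = -102$ ($g{\left(E,G \right)} = -2 - 100 = -102$)
$M = 1122$ ($M = \left(-11\right) \left(-102\right) = 1122$)
$\frac{1}{M} = \frac{1}{1122}$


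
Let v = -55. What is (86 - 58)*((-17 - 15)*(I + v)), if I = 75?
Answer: -17920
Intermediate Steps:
(86 - 58)*((-17 - 15)*(I + v)) = (86 - 58)*((-17 - 15)*(75 - 55)) = 28*(-32*20) = 28*(-640) = -17920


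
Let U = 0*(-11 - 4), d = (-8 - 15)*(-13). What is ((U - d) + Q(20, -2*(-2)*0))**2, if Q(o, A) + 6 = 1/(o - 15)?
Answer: 2322576/25 ≈ 92903.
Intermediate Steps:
Q(o, A) = -6 + 1/(-15 + o) (Q(o, A) = -6 + 1/(o - 15) = -6 + 1/(-15 + o))
d = 299 (d = -23*(-13) = 299)
U = 0 (U = 0*(-15) = 0)
((U - d) + Q(20, -2*(-2)*0))**2 = ((0 - 1*299) + (91 - 6*20)/(-15 + 20))**2 = ((0 - 299) + (91 - 120)/5)**2 = (-299 + (1/5)*(-29))**2 = (-299 - 29/5)**2 = (-1524/5)**2 = 2322576/25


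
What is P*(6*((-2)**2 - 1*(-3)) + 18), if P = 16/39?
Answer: 320/13 ≈ 24.615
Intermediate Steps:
P = 16/39 (P = 16*(1/39) = 16/39 ≈ 0.41026)
P*(6*((-2)**2 - 1*(-3)) + 18) = 16*(6*((-2)**2 - 1*(-3)) + 18)/39 = 16*(6*(4 + 3) + 18)/39 = 16*(6*7 + 18)/39 = 16*(42 + 18)/39 = (16/39)*60 = 320/13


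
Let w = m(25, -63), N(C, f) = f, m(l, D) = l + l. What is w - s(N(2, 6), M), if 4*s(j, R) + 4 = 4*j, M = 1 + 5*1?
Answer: 45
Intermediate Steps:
m(l, D) = 2*l
M = 6 (M = 1 + 5 = 6)
s(j, R) = -1 + j (s(j, R) = -1 + (4*j)/4 = -1 + j)
w = 50 (w = 2*25 = 50)
w - s(N(2, 6), M) = 50 - (-1 + 6) = 50 - 1*5 = 50 - 5 = 45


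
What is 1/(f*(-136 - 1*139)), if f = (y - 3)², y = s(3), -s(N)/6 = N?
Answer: -1/121275 ≈ -8.2457e-6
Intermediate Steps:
s(N) = -6*N
y = -18 (y = -6*3 = -18)
f = 441 (f = (-18 - 3)² = (-21)² = 441)
1/(f*(-136 - 1*139)) = 1/(441*(-136 - 1*139)) = 1/(441*(-136 - 139)) = 1/(441*(-275)) = 1/(-121275) = -1/121275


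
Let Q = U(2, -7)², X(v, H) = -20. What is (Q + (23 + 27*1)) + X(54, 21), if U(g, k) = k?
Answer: 79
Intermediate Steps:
Q = 49 (Q = (-7)² = 49)
(Q + (23 + 27*1)) + X(54, 21) = (49 + (23 + 27*1)) - 20 = (49 + (23 + 27)) - 20 = (49 + 50) - 20 = 99 - 20 = 79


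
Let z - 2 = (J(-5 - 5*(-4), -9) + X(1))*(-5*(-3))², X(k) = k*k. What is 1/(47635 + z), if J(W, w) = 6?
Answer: 1/49212 ≈ 2.0320e-5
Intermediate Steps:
X(k) = k²
z = 1577 (z = 2 + (6 + 1²)*(-5*(-3))² = 2 + (6 + 1)*15² = 2 + 7*225 = 2 + 1575 = 1577)
1/(47635 + z) = 1/(47635 + 1577) = 1/49212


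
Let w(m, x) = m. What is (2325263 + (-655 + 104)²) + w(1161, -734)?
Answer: 2630025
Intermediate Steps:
(2325263 + (-655 + 104)²) + w(1161, -734) = (2325263 + (-655 + 104)²) + 1161 = (2325263 + (-551)²) + 1161 = (2325263 + 303601) + 1161 = 2628864 + 1161 = 2630025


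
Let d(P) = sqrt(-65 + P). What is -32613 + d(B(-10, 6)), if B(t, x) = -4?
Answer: -32613 + I*sqrt(69) ≈ -32613.0 + 8.3066*I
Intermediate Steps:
-32613 + d(B(-10, 6)) = -32613 + sqrt(-65 - 4) = -32613 + sqrt(-69) = -32613 + I*sqrt(69)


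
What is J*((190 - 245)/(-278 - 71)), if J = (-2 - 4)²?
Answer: 1980/349 ≈ 5.6734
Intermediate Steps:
J = 36 (J = (-6)² = 36)
J*((190 - 245)/(-278 - 71)) = 36*((190 - 245)/(-278 - 71)) = 36*(-55/(-349)) = 36*(-55*(-1/349)) = 36*(55/349) = 1980/349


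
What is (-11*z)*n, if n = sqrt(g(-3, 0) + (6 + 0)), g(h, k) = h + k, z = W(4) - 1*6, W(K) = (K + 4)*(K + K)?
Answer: -638*sqrt(3) ≈ -1105.0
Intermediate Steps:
W(K) = 2*K*(4 + K) (W(K) = (4 + K)*(2*K) = 2*K*(4 + K))
z = 58 (z = 2*4*(4 + 4) - 1*6 = 2*4*8 - 6 = 64 - 6 = 58)
n = sqrt(3) (n = sqrt((-3 + 0) + (6 + 0)) = sqrt(-3 + 6) = sqrt(3) ≈ 1.7320)
(-11*z)*n = (-11*58)*sqrt(3) = -638*sqrt(3)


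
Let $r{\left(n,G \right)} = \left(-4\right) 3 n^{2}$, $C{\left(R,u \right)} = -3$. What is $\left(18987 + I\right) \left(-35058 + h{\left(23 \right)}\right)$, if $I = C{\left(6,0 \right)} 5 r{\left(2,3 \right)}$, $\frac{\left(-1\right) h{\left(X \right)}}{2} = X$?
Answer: $-691794528$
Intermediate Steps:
$h{\left(X \right)} = - 2 X$
$r{\left(n,G \right)} = - 12 n^{2}$
$I = 720$ ($I = \left(-3\right) 5 \left(- 12 \cdot 2^{2}\right) = - 15 \left(\left(-12\right) 4\right) = \left(-15\right) \left(-48\right) = 720$)
$\left(18987 + I\right) \left(-35058 + h{\left(23 \right)}\right) = \left(18987 + 720\right) \left(-35058 - 46\right) = 19707 \left(-35058 - 46\right) = 19707 \left(-35104\right) = -691794528$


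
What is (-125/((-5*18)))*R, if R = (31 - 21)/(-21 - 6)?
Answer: -125/243 ≈ -0.51440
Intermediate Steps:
R = -10/27 (R = 10/(-27) = 10*(-1/27) = -10/27 ≈ -0.37037)
(-125/((-5*18)))*R = -125/((-5*18))*(-10/27) = -125/(-90)*(-10/27) = -125*(-1/90)*(-10/27) = (25/18)*(-10/27) = -125/243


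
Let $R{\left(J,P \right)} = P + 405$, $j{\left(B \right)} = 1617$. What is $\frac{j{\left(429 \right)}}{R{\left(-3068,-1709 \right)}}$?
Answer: $- \frac{1617}{1304} \approx -1.24$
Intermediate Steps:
$R{\left(J,P \right)} = 405 + P$
$\frac{j{\left(429 \right)}}{R{\left(-3068,-1709 \right)}} = \frac{1617}{405 - 1709} = \frac{1617}{-1304} = 1617 \left(- \frac{1}{1304}\right) = - \frac{1617}{1304}$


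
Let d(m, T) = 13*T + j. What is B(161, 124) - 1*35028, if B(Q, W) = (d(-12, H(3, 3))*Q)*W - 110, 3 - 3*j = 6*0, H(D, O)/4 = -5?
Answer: -5205814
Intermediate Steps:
H(D, O) = -20 (H(D, O) = 4*(-5) = -20)
j = 1 (j = 1 - 2*0 = 1 - 1/3*0 = 1 + 0 = 1)
d(m, T) = 1 + 13*T (d(m, T) = 13*T + 1 = 1 + 13*T)
B(Q, W) = -110 - 259*Q*W (B(Q, W) = ((1 + 13*(-20))*Q)*W - 110 = ((1 - 260)*Q)*W - 110 = (-259*Q)*W - 110 = -259*Q*W - 110 = -110 - 259*Q*W)
B(161, 124) - 1*35028 = (-110 - 259*161*124) - 1*35028 = (-110 - 5170676) - 35028 = -5170786 - 35028 = -5205814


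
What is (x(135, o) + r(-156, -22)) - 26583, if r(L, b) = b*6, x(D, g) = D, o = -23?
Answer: -26580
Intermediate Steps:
r(L, b) = 6*b
(x(135, o) + r(-156, -22)) - 26583 = (135 + 6*(-22)) - 26583 = (135 - 132) - 26583 = 3 - 26583 = -26580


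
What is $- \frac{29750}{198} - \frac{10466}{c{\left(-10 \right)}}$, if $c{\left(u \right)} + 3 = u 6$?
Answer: $\frac{3667}{231} \approx 15.874$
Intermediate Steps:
$c{\left(u \right)} = -3 + 6 u$ ($c{\left(u \right)} = -3 + u 6 = -3 + 6 u$)
$- \frac{29750}{198} - \frac{10466}{c{\left(-10 \right)}} = - \frac{29750}{198} - \frac{10466}{-3 + 6 \left(-10\right)} = \left(-29750\right) \frac{1}{198} - \frac{10466}{-3 - 60} = - \frac{14875}{99} - \frac{10466}{-63} = - \frac{14875}{99} - - \frac{10466}{63} = - \frac{14875}{99} + \frac{10466}{63} = \frac{3667}{231}$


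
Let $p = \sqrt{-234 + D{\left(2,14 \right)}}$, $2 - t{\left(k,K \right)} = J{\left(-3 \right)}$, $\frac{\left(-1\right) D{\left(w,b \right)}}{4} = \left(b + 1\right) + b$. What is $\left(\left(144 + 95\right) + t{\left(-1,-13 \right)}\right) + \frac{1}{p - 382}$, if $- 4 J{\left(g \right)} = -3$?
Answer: $\frac{70283893}{292548} - \frac{5 i \sqrt{14}}{146274} \approx 240.25 - 0.0001279 i$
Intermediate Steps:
$D{\left(w,b \right)} = -4 - 8 b$ ($D{\left(w,b \right)} = - 4 \left(\left(b + 1\right) + b\right) = - 4 \left(\left(1 + b\right) + b\right) = - 4 \left(1 + 2 b\right) = -4 - 8 b$)
$J{\left(g \right)} = \frac{3}{4}$ ($J{\left(g \right)} = \left(- \frac{1}{4}\right) \left(-3\right) = \frac{3}{4}$)
$t{\left(k,K \right)} = \frac{5}{4}$ ($t{\left(k,K \right)} = 2 - \frac{3}{4} = \frac{5}{4}$)
$p = 5 i \sqrt{14}$ ($p = \sqrt{-234 - 116} = \sqrt{-350} = 5 i \sqrt{14} \approx 18.708 i$)
$\left(\left(144 + 95\right) + t{\left(-1,-13 \right)}\right) + \frac{1}{p - 382} = \left(\left(144 + 95\right) + \frac{5}{4}\right) + \frac{1}{5 i \sqrt{14} - 382} = \left(239 + \frac{5}{4}\right) + \frac{1}{-382 + 5 i \sqrt{14}} = \frac{961}{4} + \frac{1}{-382 + 5 i \sqrt{14}}$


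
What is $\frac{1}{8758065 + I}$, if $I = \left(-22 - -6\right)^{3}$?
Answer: $\frac{1}{8753969} \approx 1.1423 \cdot 10^{-7}$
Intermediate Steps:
$I = -4096$ ($I = \left(-22 + 6\right)^{3} = \left(-16\right)^{3} = -4096$)
$\frac{1}{8758065 + I} = \frac{1}{8758065 - 4096} = \frac{1}{8753969}$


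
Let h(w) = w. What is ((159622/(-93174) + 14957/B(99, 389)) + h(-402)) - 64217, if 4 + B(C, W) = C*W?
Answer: -115924055408389/1793925609 ≈ -64620.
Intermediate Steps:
B(C, W) = -4 + C*W
((159622/(-93174) + 14957/B(99, 389)) + h(-402)) - 64217 = ((159622/(-93174) + 14957/(-4 + 99*389)) - 402) - 64217 = ((159622*(-1/93174) + 14957/(-4 + 38511)) - 402) - 64217 = ((-79811/46587 + 14957/38507) - 402) - 64217 = (-2376480418/1793925609 - 402) - 64217 = -723534575236/1793925609 - 64217 = -115924055408389/1793925609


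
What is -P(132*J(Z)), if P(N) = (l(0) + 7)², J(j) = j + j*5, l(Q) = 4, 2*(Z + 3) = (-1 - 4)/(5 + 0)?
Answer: -121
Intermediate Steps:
Z = -7/2 (Z = -3 + ((-1 - 4)/(5 + 0))/2 = -3 + (-5/5)/2 = -3 + (-5*⅕)/2 = -3 + (½)*(-1) = -3 - ½ = -7/2 ≈ -3.5000)
J(j) = 6*j (J(j) = j + 5*j = 6*j)
P(N) = 121 (P(N) = (4 + 7)² = 11² = 121)
-P(132*J(Z)) = -1*121 = -121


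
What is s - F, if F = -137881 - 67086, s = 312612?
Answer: 517579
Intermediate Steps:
F = -204967
s - F = 312612 - 1*(-204967) = 312612 + 204967 = 517579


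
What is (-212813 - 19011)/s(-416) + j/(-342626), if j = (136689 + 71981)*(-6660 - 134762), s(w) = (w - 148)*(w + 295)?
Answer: 251729636800342/2922771093 ≈ 86127.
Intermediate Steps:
s(w) = (-148 + w)*(295 + w)
j = -29510528740 (j = 208670*(-141422) = -29510528740)
(-212813 - 19011)/s(-416) + j/(-342626) = (-212813 - 19011)/(-43660 + (-416)² + 147*(-416)) - 29510528740/(-342626) = -231824/(-43660 + 173056 - 61152) - 29510528740*(-1/342626) = -231824/68244 + 14755264370/171313 = -231824*1/68244 + 14755264370/171313 = -57956/17061 + 14755264370/171313 = 251729636800342/2922771093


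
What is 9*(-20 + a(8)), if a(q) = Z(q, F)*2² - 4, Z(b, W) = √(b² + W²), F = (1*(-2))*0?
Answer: 72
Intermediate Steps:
F = 0 (F = -2*0 = 0)
Z(b, W) = √(W² + b²)
a(q) = -4 + 4*√(q²) (a(q) = √(0² + q²)*2² - 4 = √(0 + q²)*4 - 4 = √(q²)*4 - 4 = 4*√(q²) - 4 = -4 + 4*√(q²))
9*(-20 + a(8)) = 9*(-20 + (-4 + 4*√(8²))) = 9*(-20 + (-4 + 4*√64)) = 9*(-20 + (-4 + 4*8)) = 9*(-20 + (-4 + 32)) = 9*(-20 + 28) = 9*8 = 72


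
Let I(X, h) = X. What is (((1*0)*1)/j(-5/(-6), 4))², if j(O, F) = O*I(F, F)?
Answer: 0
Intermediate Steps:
j(O, F) = F*O (j(O, F) = O*F = F*O)
(((1*0)*1)/j(-5/(-6), 4))² = (((1*0)*1)/((4*(-5/(-6)))))² = ((0*1)/((4*(-5*(-⅙)))))² = (0/((4*(⅚))))² = (0/(10/3))² = (0*(3/10))² = 0² = 0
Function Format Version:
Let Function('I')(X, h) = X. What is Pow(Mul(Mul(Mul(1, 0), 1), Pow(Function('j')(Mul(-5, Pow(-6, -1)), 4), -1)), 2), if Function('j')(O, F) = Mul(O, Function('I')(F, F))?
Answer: 0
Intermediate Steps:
Function('j')(O, F) = Mul(F, O) (Function('j')(O, F) = Mul(O, F) = Mul(F, O))
Pow(Mul(Mul(Mul(1, 0), 1), Pow(Function('j')(Mul(-5, Pow(-6, -1)), 4), -1)), 2) = Pow(Mul(Mul(Mul(1, 0), 1), Pow(Mul(4, Mul(-5, Pow(-6, -1))), -1)), 2) = Pow(Mul(Mul(0, 1), Pow(Mul(4, Mul(-5, Rational(-1, 6))), -1)), 2) = Pow(Mul(0, Pow(Mul(4, Rational(5, 6)), -1)), 2) = Pow(Mul(0, Pow(Rational(10, 3), -1)), 2) = Pow(Mul(0, Rational(3, 10)), 2) = Pow(0, 2) = 0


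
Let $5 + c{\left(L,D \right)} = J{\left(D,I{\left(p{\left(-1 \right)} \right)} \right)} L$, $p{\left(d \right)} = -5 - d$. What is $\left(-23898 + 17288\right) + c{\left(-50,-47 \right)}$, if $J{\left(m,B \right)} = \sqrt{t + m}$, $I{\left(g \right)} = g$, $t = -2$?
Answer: $-6615 - 350 i \approx -6615.0 - 350.0 i$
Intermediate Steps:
$J{\left(m,B \right)} = \sqrt{-2 + m}$
$c{\left(L,D \right)} = -5 + L \sqrt{-2 + D}$ ($c{\left(L,D \right)} = -5 + \sqrt{-2 + D} L = -5 + L \sqrt{-2 + D}$)
$\left(-23898 + 17288\right) + c{\left(-50,-47 \right)} = \left(-23898 + 17288\right) - \left(5 + 50 \sqrt{-2 - 47}\right) = -6610 - \left(5 + 50 \sqrt{-49}\right) = -6610 - \left(5 + 50 \cdot 7 i\right) = -6610 - \left(5 + 350 i\right) = -6615 - 350 i$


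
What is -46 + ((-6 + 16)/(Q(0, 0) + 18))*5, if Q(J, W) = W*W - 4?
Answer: -297/7 ≈ -42.429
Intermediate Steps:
Q(J, W) = -4 + W**2 (Q(J, W) = W**2 - 4 = -4 + W**2)
-46 + ((-6 + 16)/(Q(0, 0) + 18))*5 = -46 + ((-6 + 16)/((-4 + 0**2) + 18))*5 = -46 + (10/((-4 + 0) + 18))*5 = -46 + (10/(-4 + 18))*5 = -46 + (10/14)*5 = -46 + (10*(1/14))*5 = -46 + (5/7)*5 = -46 + 25/7 = -297/7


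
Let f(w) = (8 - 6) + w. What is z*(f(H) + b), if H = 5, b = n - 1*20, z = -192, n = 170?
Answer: -30144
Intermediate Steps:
b = 150 (b = 170 - 1*20 = 170 - 20 = 150)
f(w) = 2 + w
z*(f(H) + b) = -192*((2 + 5) + 150) = -192*(7 + 150) = -192*157 = -30144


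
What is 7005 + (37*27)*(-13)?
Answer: -5982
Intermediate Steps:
7005 + (37*27)*(-13) = 7005 + 999*(-13) = 7005 - 12987 = -5982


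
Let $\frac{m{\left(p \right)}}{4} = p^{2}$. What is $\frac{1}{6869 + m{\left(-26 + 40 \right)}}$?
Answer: $\frac{1}{7653} \approx 0.00013067$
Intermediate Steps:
$m{\left(p \right)} = 4 p^{2}$
$\frac{1}{6869 + m{\left(-26 + 40 \right)}} = \frac{1}{6869 + 4 \left(-26 + 40\right)^{2}} = \frac{1}{6869 + 4 \cdot 14^{2}} = \frac{1}{6869 + 4 \cdot 196} = \frac{1}{6869 + 784} = \frac{1}{7653}$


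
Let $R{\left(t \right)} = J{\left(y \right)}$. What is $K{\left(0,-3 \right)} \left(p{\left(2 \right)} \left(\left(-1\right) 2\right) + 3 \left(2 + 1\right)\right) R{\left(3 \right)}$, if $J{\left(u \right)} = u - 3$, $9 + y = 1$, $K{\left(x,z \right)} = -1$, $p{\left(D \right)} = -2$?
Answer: $143$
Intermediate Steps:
$y = -8$ ($y = -9 + 1 = -8$)
$J{\left(u \right)} = -3 + u$ ($J{\left(u \right)} = u - 3 = -3 + u$)
$R{\left(t \right)} = -11$ ($R{\left(t \right)} = -3 - 8 = -11$)
$K{\left(0,-3 \right)} \left(p{\left(2 \right)} \left(\left(-1\right) 2\right) + 3 \left(2 + 1\right)\right) R{\left(3 \right)} = - (- 2 \left(\left(-1\right) 2\right) + 3 \left(2 + 1\right)) \left(-11\right) = - (\left(-2\right) \left(-2\right) + 3 \cdot 3) \left(-11\right) = - (4 + 9) \left(-11\right) = \left(-1\right) 13 \left(-11\right) = \left(-13\right) \left(-11\right) = 143$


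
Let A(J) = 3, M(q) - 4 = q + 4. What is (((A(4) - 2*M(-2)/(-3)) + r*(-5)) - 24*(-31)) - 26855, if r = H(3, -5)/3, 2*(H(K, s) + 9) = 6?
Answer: -26094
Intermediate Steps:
H(K, s) = -6 (H(K, s) = -9 + (1/2)*6 = -9 + 3 = -6)
M(q) = 8 + q (M(q) = 4 + (q + 4) = 4 + (4 + q) = 8 + q)
r = -2 (r = -6/3 = -6*1/3 = -2)
(((A(4) - 2*M(-2)/(-3)) + r*(-5)) - 24*(-31)) - 26855 = (((3 - 2*(8 - 2)/(-3)) - 2*(-5)) - 24*(-31)) - 26855 = (((3 - 12*(-1)/3) + 10) + 744) - 26855 = (((3 - 2*(-2)) + 10) + 744) - 26855 = (((3 + 4) + 10) + 744) - 26855 = ((7 + 10) + 744) - 26855 = (17 + 744) - 26855 = 761 - 26855 = -26094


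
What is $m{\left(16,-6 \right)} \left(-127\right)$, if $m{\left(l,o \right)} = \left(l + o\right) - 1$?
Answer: $-1143$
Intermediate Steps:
$m{\left(l,o \right)} = -1 + l + o$
$m{\left(16,-6 \right)} \left(-127\right) = \left(-1 + 16 - 6\right) \left(-127\right) = 9 \left(-127\right) = -1143$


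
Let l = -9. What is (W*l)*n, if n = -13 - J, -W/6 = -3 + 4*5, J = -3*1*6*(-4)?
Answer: -78030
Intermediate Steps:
J = 72 (J = -18*(-4) = -3*(-24) = 72)
W = -102 (W = -6*(-3 + 4*5) = -6*(-3 + 20) = -6*17 = -102)
n = -85 (n = -13 - 1*72 = -13 - 72 = -85)
(W*l)*n = -102*(-9)*(-85) = 918*(-85) = -78030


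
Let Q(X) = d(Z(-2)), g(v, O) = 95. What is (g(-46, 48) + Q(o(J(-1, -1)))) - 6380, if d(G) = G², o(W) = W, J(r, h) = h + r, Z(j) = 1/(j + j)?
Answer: -100559/16 ≈ -6284.9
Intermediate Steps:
Z(j) = 1/(2*j)
Q(X) = 1/16 (Q(X) = ((½)/(-2))² = ((½)*(-½))² = (-¼)² = 1/16)
(g(-46, 48) + Q(o(J(-1, -1)))) - 6380 = (95 + 1/16) - 6380 = 1521/16 - 6380 = -100559/16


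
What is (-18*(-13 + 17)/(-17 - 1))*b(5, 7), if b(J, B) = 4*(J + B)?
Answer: 192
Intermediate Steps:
b(J, B) = 4*B + 4*J (b(J, B) = 4*(B + J) = 4*B + 4*J)
(-18*(-13 + 17)/(-17 - 1))*b(5, 7) = (-18*(-13 + 17)/(-17 - 1))*(4*7 + 4*5) = (-72/(-18))*(28 + 20) = -72*(-1)/18*48 = -18*(-2/9)*48 = 4*48 = 192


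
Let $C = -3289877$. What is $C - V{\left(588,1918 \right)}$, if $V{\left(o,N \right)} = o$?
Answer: $-3290465$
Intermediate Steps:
$C - V{\left(588,1918 \right)} = -3289877 - 588 = -3290465$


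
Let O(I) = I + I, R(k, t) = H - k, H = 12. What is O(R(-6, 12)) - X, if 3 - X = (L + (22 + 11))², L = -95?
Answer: 3877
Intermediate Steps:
R(k, t) = 12 - k
X = -3841 (X = 3 - (-95 + (22 + 11))² = 3 - (-95 + 33)² = 3 - 1*(-62)² = 3 - 1*3844 = 3 - 3844 = -3841)
O(I) = 2*I
O(R(-6, 12)) - X = 2*(12 - 1*(-6)) - 1*(-3841) = 2*(12 + 6) + 3841 = 2*18 + 3841 = 36 + 3841 = 3877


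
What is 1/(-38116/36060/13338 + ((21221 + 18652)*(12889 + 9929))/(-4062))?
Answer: -6261837030/1402549927664651 ≈ -4.4646e-6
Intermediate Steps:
1/(-38116/36060/13338 + ((21221 + 18652)*(12889 + 9929))/(-4062)) = 1/(-38116*1/36060*(1/13338) + (39873*22818)*(-1/4062)) = 1/(-9529/9015*1/13338 + 909822114*(-1/4062)) = 1/(-733/9249390 - 151637019/677) = 1/(-1402549927664651/6261837030) = -6261837030/1402549927664651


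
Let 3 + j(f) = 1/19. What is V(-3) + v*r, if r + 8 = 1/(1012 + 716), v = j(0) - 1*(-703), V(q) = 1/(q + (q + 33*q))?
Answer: -6435101249/1149120 ≈ -5600.0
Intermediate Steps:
j(f) = -56/19 (j(f) = -3 + 1/19 = -56/19)
V(q) = 1/(35*q) (V(q) = 1/(q + 34*q) = 1/(35*q))
v = 13301/19 (v = -56/19 - 1*(-703) = -56/19 + 703 = 13301/19 ≈ 700.05)
r = -13823/1728 (r = -8 + 1/(1012 + 716) = -8 + 1/1728 = -13823/1728 ≈ -7.9994)
V(-3) + v*r = (1/35)/(-3) + (13301/19)*(-13823/1728) = (1/35)*(-1/3) - 183859723/32832 = -1/105 - 183859723/32832 = -6435101249/1149120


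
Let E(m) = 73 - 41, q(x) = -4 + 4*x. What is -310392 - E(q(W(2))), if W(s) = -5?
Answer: -310424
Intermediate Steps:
E(m) = 32
-310392 - E(q(W(2))) = -310392 - 1*32 = -310392 - 32 = -310424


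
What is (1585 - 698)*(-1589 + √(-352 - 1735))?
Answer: -1409443 + 887*I*√2087 ≈ -1.4094e+6 + 40521.0*I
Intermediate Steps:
(1585 - 698)*(-1589 + √(-352 - 1735)) = 887*(-1589 + √(-2087)) = 887*(-1589 + I*√2087) = -1409443 + 887*I*√2087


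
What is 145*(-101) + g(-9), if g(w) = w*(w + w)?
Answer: -14483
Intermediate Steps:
g(w) = 2*w² (g(w) = w*(2*w) = 2*w²)
145*(-101) + g(-9) = 145*(-101) + 2*(-9)² = -14645 + 2*81 = -14645 + 162 = -14483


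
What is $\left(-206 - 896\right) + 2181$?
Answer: $1079$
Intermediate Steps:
$\left(-206 - 896\right) + 2181 = -1102 + 2181 = 1079$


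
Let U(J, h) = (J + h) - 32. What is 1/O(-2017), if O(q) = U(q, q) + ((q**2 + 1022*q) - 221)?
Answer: 1/2002628 ≈ 4.9934e-7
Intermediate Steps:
U(J, h) = -32 + J + h
O(q) = -253 + q**2 + 1024*q (O(q) = (-32 + q + q) + ((q**2 + 1022*q) - 221) = (-32 + 2*q) + (-221 + q**2 + 1022*q) = -253 + q**2 + 1024*q)
1/O(-2017) = 1/(-253 + (-2017)**2 + 1024*(-2017)) = 1/(-253 + 4068289 - 2065408) = 1/2002628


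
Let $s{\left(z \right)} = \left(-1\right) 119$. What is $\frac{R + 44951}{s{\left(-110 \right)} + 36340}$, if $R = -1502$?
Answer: $\frac{43449}{36221} \approx 1.1996$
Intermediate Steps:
$s{\left(z \right)} = -119$
$\frac{R + 44951}{s{\left(-110 \right)} + 36340} = \frac{-1502 + 44951}{-119 + 36340} = \frac{43449}{36221}$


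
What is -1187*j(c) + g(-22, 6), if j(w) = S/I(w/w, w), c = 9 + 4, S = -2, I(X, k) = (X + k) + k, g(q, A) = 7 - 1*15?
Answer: 2158/27 ≈ 79.926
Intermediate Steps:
g(q, A) = -8 (g(q, A) = 7 - 15 = -8)
I(X, k) = X + 2*k
c = 13
j(w) = -2/(1 + 2*w) (j(w) = -2/(w/w + 2*w) = -2/(1 + 2*w))
-1187*j(c) + g(-22, 6) = -(-2374)/(1 + 2*13) - 8 = -(-2374)/(1 + 26) - 8 = -(-2374)/27 - 8 = -1187*(-2/27) - 8 = 2374/27 - 8 = 2158/27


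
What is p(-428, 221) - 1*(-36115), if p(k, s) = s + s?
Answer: 36557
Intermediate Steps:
p(k, s) = 2*s
p(-428, 221) - 1*(-36115) = 2*221 - 1*(-36115) = 442 + 36115 = 36557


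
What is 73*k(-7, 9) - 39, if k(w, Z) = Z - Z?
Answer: -39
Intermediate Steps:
k(w, Z) = 0
73*k(-7, 9) - 39 = 73*0 - 39 = 0 - 39 = -39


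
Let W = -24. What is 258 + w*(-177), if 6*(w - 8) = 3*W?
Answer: 966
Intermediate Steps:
w = -4 (w = 8 + (3*(-24))/6 = 8 + (⅙)*(-72) = 8 - 12 = -4)
258 + w*(-177) = 258 - 4*(-177) = 258 + 708 = 966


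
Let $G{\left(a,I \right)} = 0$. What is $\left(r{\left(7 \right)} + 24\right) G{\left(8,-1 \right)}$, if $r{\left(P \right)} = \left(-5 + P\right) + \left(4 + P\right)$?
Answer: $0$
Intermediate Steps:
$r{\left(P \right)} = -1 + 2 P$
$\left(r{\left(7 \right)} + 24\right) G{\left(8,-1 \right)} = \left(\left(-1 + 2 \cdot 7\right) + 24\right) 0 = \left(\left(-1 + 14\right) + 24\right) 0 = \left(13 + 24\right) 0 = 37 \cdot 0 = 0$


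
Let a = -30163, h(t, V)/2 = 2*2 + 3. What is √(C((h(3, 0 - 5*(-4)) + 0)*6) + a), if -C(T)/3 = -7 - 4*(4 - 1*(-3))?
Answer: I*√30058 ≈ 173.37*I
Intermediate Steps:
h(t, V) = 14 (h(t, V) = 2*(2*2 + 3) = 2*(4 + 3) = 2*7 = 14)
C(T) = 105 (C(T) = -3*(-7 - 4*(4 - 1*(-3))) = -3*(-7 - 4*(4 + 3)) = -3*(-7 - 4*7) = -3*(-7 - 28) = -3*(-35) = 105)
√(C((h(3, 0 - 5*(-4)) + 0)*6) + a) = √(105 - 30163) = √(-30058) = I*√30058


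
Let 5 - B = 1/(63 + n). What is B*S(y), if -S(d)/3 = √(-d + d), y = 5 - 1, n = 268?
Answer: 0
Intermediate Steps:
y = 4
B = 1654/331 (B = 5 - 1/(63 + 268) = 5 - 1/331 = 1654/331 ≈ 4.9970)
S(d) = 0 (S(d) = -3*√(-d + d) = -3*√0 = -3*0 = 0)
B*S(y) = (1654/331)*0 = 0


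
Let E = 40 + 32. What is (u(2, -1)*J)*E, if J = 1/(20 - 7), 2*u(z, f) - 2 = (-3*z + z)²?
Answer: 648/13 ≈ 49.846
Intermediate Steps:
u(z, f) = 1 + 2*z² (u(z, f) = 1 + (-3*z + z)²/2 = 1 + (-2*z)²/2 = 1 + (4*z²)/2 = 1 + 2*z²)
E = 72
J = 1/13 ≈ 0.076923
(u(2, -1)*J)*E = ((1 + 2*2²)*(1/13))*72 = ((1 + 2*4)*(1/13))*72 = ((1 + 8)*(1/13))*72 = (9*(1/13))*72 = (9/13)*72 = 648/13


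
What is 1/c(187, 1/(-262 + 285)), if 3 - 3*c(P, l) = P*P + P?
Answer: -3/35153 ≈ -8.5341e-5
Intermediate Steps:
c(P, l) = 1 - P/3 - P²/3 (c(P, l) = 1 - (P*P + P)/3 = 1 - (P² + P)/3 = 1 - (P + P²)/3 = 1 + (-P/3 - P²/3) = 1 - P/3 - P²/3)
1/c(187, 1/(-262 + 285)) = 1/(1 - ⅓*187 - ⅓*187²) = 1/(1 - 187/3 - ⅓*34969) = 1/(1 - 187/3 - 34969/3) = 1/(-35153/3) = -3/35153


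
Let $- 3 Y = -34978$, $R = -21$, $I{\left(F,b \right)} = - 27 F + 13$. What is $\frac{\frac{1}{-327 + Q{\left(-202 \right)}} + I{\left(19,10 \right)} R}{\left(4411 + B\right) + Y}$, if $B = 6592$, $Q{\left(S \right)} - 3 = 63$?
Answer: $\frac{2740499}{5914869} \approx 0.46332$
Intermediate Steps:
$I{\left(F,b \right)} = 13 - 27 F$
$Q{\left(S \right)} = 66$ ($Q{\left(S \right)} = 3 + 63 = 66$)
$Y = \frac{34978}{3}$ ($Y = \left(- \frac{1}{3}\right) \left(-34978\right) = \frac{34978}{3} \approx 11659.0$)
$\frac{\frac{1}{-327 + Q{\left(-202 \right)}} + I{\left(19,10 \right)} R}{\left(4411 + B\right) + Y} = \frac{\frac{1}{-327 + 66} + \left(13 - 513\right) \left(-21\right)}{\left(4411 + 6592\right) + \frac{34978}{3}} = \frac{\frac{1}{-261} + \left(13 - 513\right) \left(-21\right)}{11003 + \frac{34978}{3}} = \frac{- \frac{1}{261} - -10500}{\frac{67987}{3}} = \left(- \frac{1}{261} + 10500\right) \frac{3}{67987} = \frac{2740499}{261} \cdot \frac{3}{67987} = \frac{2740499}{5914869}$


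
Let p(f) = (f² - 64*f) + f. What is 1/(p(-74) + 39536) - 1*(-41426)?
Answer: 2057795125/49674 ≈ 41426.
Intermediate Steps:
p(f) = f² - 63*f
1/(p(-74) + 39536) - 1*(-41426) = 1/(-74*(-63 - 74) + 39536) - 1*(-41426) = 1/(-74*(-137) + 39536) + 41426 = 1/(10138 + 39536) + 41426 = 1/49674 + 41426 = 2057795125/49674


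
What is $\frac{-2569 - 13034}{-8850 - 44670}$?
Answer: $\frac{5201}{17840} \approx 0.29154$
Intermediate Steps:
$\frac{-2569 - 13034}{-8850 - 44670} = - \frac{15603}{-53520} = \left(-15603\right) \left(- \frac{1}{53520}\right) = \frac{5201}{17840}$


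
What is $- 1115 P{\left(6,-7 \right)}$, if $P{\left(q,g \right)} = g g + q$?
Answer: $-61325$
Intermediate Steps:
$P{\left(q,g \right)} = q + g^{2}$ ($P{\left(q,g \right)} = g^{2} + q = q + g^{2}$)
$- 1115 P{\left(6,-7 \right)} = - 1115 \left(6 + \left(-7\right)^{2}\right) = - 1115 \left(6 + 49\right) = \left(-1115\right) 55 = -61325$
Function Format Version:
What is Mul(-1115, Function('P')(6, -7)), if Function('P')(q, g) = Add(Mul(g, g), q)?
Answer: -61325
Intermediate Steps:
Function('P')(q, g) = Add(q, Pow(g, 2)) (Function('P')(q, g) = Add(Pow(g, 2), q) = Add(q, Pow(g, 2)))
Mul(-1115, Function('P')(6, -7)) = Mul(-1115, Add(6, Pow(-7, 2))) = Mul(-1115, Add(6, 49)) = Mul(-1115, 55) = -61325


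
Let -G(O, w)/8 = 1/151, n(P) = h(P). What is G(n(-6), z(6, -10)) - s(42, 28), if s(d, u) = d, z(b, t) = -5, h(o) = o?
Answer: -6350/151 ≈ -42.053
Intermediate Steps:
n(P) = P
G(O, w) = -8/151
G(n(-6), z(6, -10)) - s(42, 28) = -8/151 - 1*42 = -8/151 - 42 = -6350/151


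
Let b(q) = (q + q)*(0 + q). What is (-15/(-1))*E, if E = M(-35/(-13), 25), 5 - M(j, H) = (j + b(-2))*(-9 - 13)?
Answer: 46845/13 ≈ 3603.5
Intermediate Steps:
b(q) = 2*q² (b(q) = (2*q)*q = 2*q²)
M(j, H) = 181 + 22*j (M(j, H) = 5 - (j + 2*(-2)²)*(-9 - 13) = 5 - (j + 2*4)*(-22) = 5 - (j + 8)*(-22) = 5 - (8 + j)*(-22) = 5 - (-176 - 22*j) = 5 + (176 + 22*j) = 181 + 22*j)
E = 3123/13 (E = 181 + 22*(-35/(-13)) = 181 + 22*(-35*(-1/13)) = 181 + 22*(35/13) = 181 + 770/13 = 3123/13 ≈ 240.23)
(-15/(-1))*E = -15/(-1)*(3123/13) = -15*(-1)*(3123/13) = -3*(-5)*(3123/13) = 15*(3123/13) = 46845/13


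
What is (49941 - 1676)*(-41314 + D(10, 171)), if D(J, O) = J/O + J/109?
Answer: -37166407552190/18639 ≈ -1.9940e+9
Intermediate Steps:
D(J, O) = J/109 + J/O (D(J, O) = J/O + J*(1/109) = J/O + J/109 = J/109 + J/O)
(49941 - 1676)*(-41314 + D(10, 171)) = (49941 - 1676)*(-41314 + ((1/109)*10 + 10/171)) = 48265*(-41314 + (10/109 + 10*(1/171))) = 48265*(-41314 + (10/109 + 10/171)) = 48265*(-41314 + 2800/18639) = 48265*(-770048846/18639) = -37166407552190/18639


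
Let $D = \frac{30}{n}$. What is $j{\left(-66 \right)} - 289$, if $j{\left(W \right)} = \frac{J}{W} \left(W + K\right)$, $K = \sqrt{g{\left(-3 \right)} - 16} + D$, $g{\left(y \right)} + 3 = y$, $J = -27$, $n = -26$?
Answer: $- \frac{90511}{286} + \frac{9 i \sqrt{22}}{22} \approx -316.47 + 1.9188 i$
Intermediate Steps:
$g{\left(y \right)} = -3 + y$
$D = - \frac{15}{13}$ ($D = \frac{30}{-26} = 30 \left(- \frac{1}{26}\right) = - \frac{15}{13} \approx -1.1538$)
$K = - \frac{15}{13} + i \sqrt{22}$ ($K = \sqrt{\left(-3 - 3\right) - 16} - \frac{15}{13} = \sqrt{-6 - 16} - \frac{15}{13} = \sqrt{-22} - \frac{15}{13} = i \sqrt{22} - \frac{15}{13} = - \frac{15}{13} + i \sqrt{22} \approx -1.1538 + 4.6904 i$)
$j{\left(W \right)} = - \frac{27 \left(- \frac{15}{13} + W + i \sqrt{22}\right)}{W}$ ($j{\left(W \right)} = - \frac{27}{W} \left(W - \left(\frac{15}{13} - i \sqrt{22}\right)\right) = - \frac{27}{W} \left(- \frac{15}{13} + W + i \sqrt{22}\right) = - \frac{27 \left(- \frac{15}{13} + W + i \sqrt{22}\right)}{W}$)
$j{\left(-66 \right)} - 289 = \frac{27 \left(15 - -858 - 13 i \sqrt{22}\right)}{13 \left(-66\right)} - 289 = \frac{27}{13} \left(- \frac{1}{66}\right) \left(15 + 858 - 13 i \sqrt{22}\right) - 289 = \frac{27}{13} \left(- \frac{1}{66}\right) \left(873 - 13 i \sqrt{22}\right) - 289 = \left(- \frac{7857}{286} + \frac{9 i \sqrt{22}}{22}\right) - 289 = - \frac{90511}{286} + \frac{9 i \sqrt{22}}{22}$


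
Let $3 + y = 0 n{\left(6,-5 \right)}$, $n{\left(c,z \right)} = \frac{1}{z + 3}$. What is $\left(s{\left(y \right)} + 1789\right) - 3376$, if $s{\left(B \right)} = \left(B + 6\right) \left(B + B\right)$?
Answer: $-1605$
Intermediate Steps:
$n{\left(c,z \right)} = \frac{1}{3 + z}$
$y = -3$ ($y = -3 + \frac{0}{3 - 5} = -3 + \frac{0}{-2} = -3 + 0 \left(- \frac{1}{2}\right) = -3 + 0 = -3$)
$s{\left(B \right)} = 2 B \left(6 + B\right)$ ($s{\left(B \right)} = \left(6 + B\right) 2 B = 2 B \left(6 + B\right)$)
$\left(s{\left(y \right)} + 1789\right) - 3376 = \left(2 \left(-3\right) \left(6 - 3\right) + 1789\right) - 3376 = \left(2 \left(-3\right) 3 + 1789\right) - 3376 = \left(-18 + 1789\right) - 3376 = 1771 - 3376 = -1605$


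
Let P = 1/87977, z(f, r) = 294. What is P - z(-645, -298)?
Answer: -25865237/87977 ≈ -294.00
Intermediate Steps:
P = 1/87977 ≈ 1.1367e-5
P - z(-645, -298) = 1/87977 - 1*294 = 1/87977 - 294 = -25865237/87977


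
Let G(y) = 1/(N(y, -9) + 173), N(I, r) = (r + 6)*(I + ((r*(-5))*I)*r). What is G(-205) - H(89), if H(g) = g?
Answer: -22097544/248287 ≈ -89.000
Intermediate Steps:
N(I, r) = (6 + r)*(I - 5*I*r²) (N(I, r) = (6 + r)*(I + ((-5*r)*I)*r) = (6 + r)*(I + (-5*I*r)*r) = (6 + r)*(I - 5*I*r²))
G(y) = 1/(173 + 1212*y) (G(y) = 1/(y*(6 - 9 - 30*(-9)² - 5*(-9)³) + 173) = 1/(y*(6 - 9 - 30*81 - 5*(-729)) + 173) = 1/(y*(6 - 9 - 2430 + 3645) + 173) = 1/(y*1212 + 173) = 1/(1212*y + 173) = 1/(173 + 1212*y))
G(-205) - H(89) = 1/(173 + 1212*(-205)) - 1*89 = 1/(173 - 248460) - 89 = 1/(-248287) - 89 = -1/248287 - 89 = -22097544/248287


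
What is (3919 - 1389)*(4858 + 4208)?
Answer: 22936980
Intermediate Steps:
(3919 - 1389)*(4858 + 4208) = 2530*9066 = 22936980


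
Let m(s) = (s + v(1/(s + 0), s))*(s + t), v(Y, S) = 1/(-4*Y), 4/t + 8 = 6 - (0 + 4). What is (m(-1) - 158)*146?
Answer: -45771/2 ≈ -22886.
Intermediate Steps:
t = -⅔ (t = 4/(-8 + (6 - (0 + 4))) = 4/(-8 + (6 - 1*4)) = 4/(-8 + (6 - 4)) = 4/(-8 + 2) = 4/(-6) = 4*(-⅙) = -⅔ ≈ -0.66667)
v(Y, S) = -1/(4*Y)
m(s) = 3*s*(-⅔ + s)/4 (m(s) = (s - s/4)*(s - ⅔) = (s - s/4)*(-⅔ + s) = (3*s/4)*(-⅔ + s) = 3*s*(-⅔ + s)/4)
(m(-1) - 158)*146 = ((¼)*(-1)*(-2 + 3*(-1)) - 158)*146 = ((¼)*(-1)*(-2 - 3) - 158)*146 = ((¼)*(-1)*(-5) - 158)*146 = (5/4 - 158)*146 = -627/4*146 = -45771/2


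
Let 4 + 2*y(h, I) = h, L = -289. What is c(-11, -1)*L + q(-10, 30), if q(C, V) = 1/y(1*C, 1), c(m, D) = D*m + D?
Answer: -20231/7 ≈ -2890.1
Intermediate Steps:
y(h, I) = -2 + h/2
c(m, D) = D + D*m
q(C, V) = 1/(-2 + C/2) (q(C, V) = 1/(-2 + (1*C)/2) = 1/(-2 + C/2))
c(-11, -1)*L + q(-10, 30) = -(1 - 11)*(-289) + 2/(-4 - 10) = -1*(-10)*(-289) + 2/(-14) = 10*(-289) + 2*(-1/14) = -2890 - 1/7 = -20231/7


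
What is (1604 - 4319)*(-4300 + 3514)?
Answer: 2133990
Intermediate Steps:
(1604 - 4319)*(-4300 + 3514) = -2715*(-786) = 2133990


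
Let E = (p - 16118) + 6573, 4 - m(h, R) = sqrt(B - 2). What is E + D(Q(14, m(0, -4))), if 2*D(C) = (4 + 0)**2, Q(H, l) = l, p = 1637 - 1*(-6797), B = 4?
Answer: -1103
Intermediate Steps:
m(h, R) = 4 - sqrt(2) (m(h, R) = 4 - sqrt(4 - 2) = 4 - sqrt(2))
p = 8434 (p = 1637 + 6797 = 8434)
D(C) = 8 (D(C) = (4 + 0)**2/2 = (1/2)*4**2 = (1/2)*16 = 8)
E = -1111 (E = (8434 - 16118) + 6573 = -7684 + 6573 = -1111)
E + D(Q(14, m(0, -4))) = -1111 + 8 = -1103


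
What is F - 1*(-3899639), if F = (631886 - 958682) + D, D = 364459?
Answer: 3937302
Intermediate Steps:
F = 37663 (F = (631886 - 958682) + 364459 = -326796 + 364459 = 37663)
F - 1*(-3899639) = 37663 - 1*(-3899639) = 37663 + 3899639 = 3937302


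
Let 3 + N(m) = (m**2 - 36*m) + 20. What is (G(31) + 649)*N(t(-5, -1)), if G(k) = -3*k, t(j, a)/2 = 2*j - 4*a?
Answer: 329708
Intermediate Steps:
t(j, a) = -8*a + 4*j (t(j, a) = 2*(2*j - 4*a) = 2*(-4*a + 2*j) = -8*a + 4*j)
N(m) = 17 + m**2 - 36*m (N(m) = -3 + ((m**2 - 36*m) + 20) = -3 + (20 + m**2 - 36*m) = 17 + m**2 - 36*m)
(G(31) + 649)*N(t(-5, -1)) = (-3*31 + 649)*(17 + (-8*(-1) + 4*(-5))**2 - 36*(-8*(-1) + 4*(-5))) = (-93 + 649)*(17 + (8 - 20)**2 - 36*(8 - 20)) = 556*(17 + (-12)**2 - 36*(-12)) = 556*(17 + 144 + 432) = 556*593 = 329708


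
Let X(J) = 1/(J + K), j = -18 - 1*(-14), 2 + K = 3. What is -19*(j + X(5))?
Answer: 437/6 ≈ 72.833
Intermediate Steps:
K = 1 (K = -2 + 3 = 1)
j = -4 (j = -18 + 14 = -4)
X(J) = 1/(1 + J) (X(J) = 1/(J + 1) = 1/(1 + J))
-19*(j + X(5)) = -19*(-4 + 1/(1 + 5)) = -19*(-4 + 1/6) = -19*(-23/6) = 437/6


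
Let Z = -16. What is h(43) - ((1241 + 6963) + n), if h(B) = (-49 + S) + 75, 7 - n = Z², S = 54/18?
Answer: -7926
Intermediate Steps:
S = 3 (S = 54*(1/18) = 3)
n = -249 (n = 7 - 1*(-16)² = 7 - 1*256 = 7 - 256 = -249)
h(B) = 29 (h(B) = (-49 + 3) + 75 = -46 + 75 = 29)
h(43) - ((1241 + 6963) + n) = 29 - ((1241 + 6963) - 249) = 29 - (8204 - 249) = 29 - 1*7955 = 29 - 7955 = -7926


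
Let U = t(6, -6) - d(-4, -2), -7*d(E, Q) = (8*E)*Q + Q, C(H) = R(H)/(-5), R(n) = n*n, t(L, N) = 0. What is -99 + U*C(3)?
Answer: -4023/35 ≈ -114.94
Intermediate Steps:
R(n) = n²
C(H) = -H²/5 (C(H) = H²/(-5) = H²*(-⅕) = -H²/5)
d(E, Q) = -Q/7 - 8*E*Q/7 (d(E, Q) = -((8*E)*Q + Q)/7 = -(8*E*Q + Q)/7 = -(Q + 8*E*Q)/7 = -Q/7 - 8*E*Q/7)
U = 62/7 (U = 0 - (-1)*(-2)*(1 + 8*(-4))/7 = 0 - (-1)*(-2)*(1 - 32)/7 = 0 - (-1)*(-2)*(-31)/7 = 0 - 1*(-62/7) = 0 + 62/7 = 62/7 ≈ 8.8571)
-99 + U*C(3) = -99 + 62*(-⅕*3²)/7 = -99 + 62*(-⅕*9)/7 = -99 + (62/7)*(-9/5) = -99 - 558/35 = -4023/35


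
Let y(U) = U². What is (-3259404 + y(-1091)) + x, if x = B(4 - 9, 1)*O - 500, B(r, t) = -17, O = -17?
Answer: -2069334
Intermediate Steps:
x = -211 (x = -17*(-17) - 500 = 289 - 500 = -211)
(-3259404 + y(-1091)) + x = (-3259404 + (-1091)²) - 211 = (-3259404 + 1190281) - 211 = -2069123 - 211 = -2069334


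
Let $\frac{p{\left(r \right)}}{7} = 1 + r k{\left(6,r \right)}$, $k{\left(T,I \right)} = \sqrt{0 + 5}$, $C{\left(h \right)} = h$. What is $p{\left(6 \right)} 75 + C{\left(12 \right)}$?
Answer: $537 + 3150 \sqrt{5} \approx 7580.6$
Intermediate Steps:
$k{\left(T,I \right)} = \sqrt{5}$
$p{\left(r \right)} = 7 + 7 r \sqrt{5}$ ($p{\left(r \right)} = 7 \left(1 + r \sqrt{5}\right) = 7 + 7 r \sqrt{5}$)
$p{\left(6 \right)} 75 + C{\left(12 \right)} = \left(7 + 7 \cdot 6 \sqrt{5}\right) 75 + 12 = \left(7 + 42 \sqrt{5}\right) 75 + 12 = \left(525 + 3150 \sqrt{5}\right) + 12 = 537 + 3150 \sqrt{5}$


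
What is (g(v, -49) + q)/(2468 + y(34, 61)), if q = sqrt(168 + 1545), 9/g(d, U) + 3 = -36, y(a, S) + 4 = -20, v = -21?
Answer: -3/31772 + sqrt(1713)/2444 ≈ 0.016840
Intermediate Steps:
y(a, S) = -24 (y(a, S) = -4 - 20 = -24)
g(d, U) = -3/13 (g(d, U) = 9/(-3 - 36) = 9/(-39) = 9*(-1/39) = -3/13)
q = sqrt(1713) ≈ 41.388
(g(v, -49) + q)/(2468 + y(34, 61)) = (-3/13 + sqrt(1713))/(2468 - 24) = (-3/13 + sqrt(1713))/2444 = (-3/13 + sqrt(1713))*(1/2444) = -3/31772 + sqrt(1713)/2444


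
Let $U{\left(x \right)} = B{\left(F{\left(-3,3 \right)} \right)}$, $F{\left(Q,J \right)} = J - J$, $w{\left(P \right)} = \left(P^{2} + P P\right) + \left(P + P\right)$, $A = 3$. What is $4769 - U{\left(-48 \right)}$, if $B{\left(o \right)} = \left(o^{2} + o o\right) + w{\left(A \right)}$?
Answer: $4745$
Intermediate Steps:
$w{\left(P \right)} = 2 P + 2 P^{2}$ ($w{\left(P \right)} = \left(P^{2} + P^{2}\right) + 2 P = 2 P^{2} + 2 P = 2 P + 2 P^{2}$)
$F{\left(Q,J \right)} = 0$
$B{\left(o \right)} = 24 + 2 o^{2}$ ($B{\left(o \right)} = \left(o^{2} + o o\right) + 2 \cdot 3 \left(1 + 3\right) = \left(o^{2} + o^{2}\right) + 2 \cdot 3 \cdot 4 = 2 o^{2} + 24 = 24 + 2 o^{2}$)
$U{\left(x \right)} = 24$ ($U{\left(x \right)} = 24 + 2 \cdot 0^{2} = 24 + 2 \cdot 0 = 24 + 0 = 24$)
$4769 - U{\left(-48 \right)} = 4769 - 24 = 4745$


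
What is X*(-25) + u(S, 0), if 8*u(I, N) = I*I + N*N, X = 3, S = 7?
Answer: -551/8 ≈ -68.875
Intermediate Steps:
u(I, N) = I²/8 + N²/8 (u(I, N) = (I*I + N*N)/8 = (I² + N²)/8 = I²/8 + N²/8)
X*(-25) + u(S, 0) = 3*(-25) + ((⅛)*7² + (⅛)*0²) = -75 + ((⅛)*49 + (⅛)*0) = -75 + (49/8 + 0) = -75 + 49/8 = -551/8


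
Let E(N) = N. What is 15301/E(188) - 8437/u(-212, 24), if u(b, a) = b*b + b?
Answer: 42678636/525601 ≈ 81.200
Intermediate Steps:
u(b, a) = b + b² (u(b, a) = b² + b = b + b²)
15301/E(188) - 8437/u(-212, 24) = 15301/188 - 8437*(-1/(212*(1 - 212))) = 15301*(1/188) - 8437/((-212*(-211))) = 15301/188 - 8437/44732 = 42678636/525601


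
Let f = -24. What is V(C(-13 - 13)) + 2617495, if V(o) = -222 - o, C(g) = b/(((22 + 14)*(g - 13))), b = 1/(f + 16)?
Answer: 29397210335/11232 ≈ 2.6173e+6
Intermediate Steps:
b = -⅛ (b = 1/(-24 + 16) = 1/(-8) = -⅛ ≈ -0.12500)
C(g) = -1/(8*(-468 + 36*g)) (C(g) = -1/((22 + 14)*(g - 13))/8 = -1/(36*(-13 + g))/8 = -1/(8*(-468 + 36*g)))
V(C(-13 - 13)) + 2617495 = (-222 - (-1)/(-3744 + 288*(-13 - 13))) + 2617495 = (-222 - (-1)/(-3744 + 288*(-26))) + 2617495 = (-222 - (-1)/(-3744 - 7488)) + 2617495 = (-222 - (-1)/(-11232)) + 2617495 = (-222 - (-1)*(-1)/11232) + 2617495 = (-222 - 1*1/11232) + 2617495 = (-222 - 1/11232) + 2617495 = -2493505/11232 + 2617495 = 29397210335/11232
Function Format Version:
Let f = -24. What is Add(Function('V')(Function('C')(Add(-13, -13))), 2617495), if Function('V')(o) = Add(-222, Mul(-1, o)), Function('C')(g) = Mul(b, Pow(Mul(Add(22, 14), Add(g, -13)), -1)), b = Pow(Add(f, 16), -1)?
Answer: Rational(29397210335, 11232) ≈ 2.6173e+6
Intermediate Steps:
b = Rational(-1, 8) (b = Pow(Add(-24, 16), -1) = Pow(-8, -1) = Rational(-1, 8) ≈ -0.12500)
Function('C')(g) = Mul(Rational(-1, 8), Pow(Add(-468, Mul(36, g)), -1)) (Function('C')(g) = Mul(Rational(-1, 8), Pow(Mul(Add(22, 14), Add(g, -13)), -1)) = Mul(Rational(-1, 8), Pow(Mul(36, Add(-13, g)), -1)) = Mul(Rational(-1, 8), Pow(Add(-468, Mul(36, g)), -1)))
Add(Function('V')(Function('C')(Add(-13, -13))), 2617495) = Add(Add(-222, Mul(-1, Mul(-1, Pow(Add(-3744, Mul(288, Add(-13, -13))), -1)))), 2617495) = Add(Add(-222, Mul(-1, Mul(-1, Pow(Add(-3744, Mul(288, -26)), -1)))), 2617495) = Add(Add(-222, Mul(-1, Mul(-1, Pow(Add(-3744, -7488), -1)))), 2617495) = Add(Add(-222, Mul(-1, Mul(-1, Pow(-11232, -1)))), 2617495) = Add(Add(-222, Mul(-1, Mul(-1, Rational(-1, 11232)))), 2617495) = Add(Add(-222, Mul(-1, Rational(1, 11232))), 2617495) = Add(Add(-222, Rational(-1, 11232)), 2617495) = Add(Rational(-2493505, 11232), 2617495) = Rational(29397210335, 11232)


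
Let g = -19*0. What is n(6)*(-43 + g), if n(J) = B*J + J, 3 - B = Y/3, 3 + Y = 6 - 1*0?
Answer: -774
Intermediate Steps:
g = 0
Y = 3 (Y = -3 + (6 - 1*0) = -3 + (6 + 0) = -3 + 6 = 3)
B = 2 (B = 3 - 3/3 = 3 - 1*1 = 3 - 1 = 2)
n(J) = 3*J (n(J) = 2*J + J = 3*J)
n(6)*(-43 + g) = (3*6)*(-43 + 0) = 18*(-43) = -774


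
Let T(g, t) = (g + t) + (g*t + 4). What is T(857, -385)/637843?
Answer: -329469/637843 ≈ -0.51654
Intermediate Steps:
T(g, t) = 4 + g + t + g*t (T(g, t) = (g + t) + (4 + g*t) = 4 + g + t + g*t)
T(857, -385)/637843 = (4 + 857 - 385 + 857*(-385))/637843 = (4 + 857 - 385 - 329945)*(1/637843) = -329469*1/637843 = -329469/637843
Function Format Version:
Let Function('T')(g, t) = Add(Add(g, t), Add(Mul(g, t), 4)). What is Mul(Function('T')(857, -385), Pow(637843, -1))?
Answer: Rational(-329469, 637843) ≈ -0.51654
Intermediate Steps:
Function('T')(g, t) = Add(4, g, t, Mul(g, t)) (Function('T')(g, t) = Add(Add(g, t), Add(4, Mul(g, t))) = Add(4, g, t, Mul(g, t)))
Mul(Function('T')(857, -385), Pow(637843, -1)) = Mul(Add(4, 857, -385, Mul(857, -385)), Pow(637843, -1)) = Mul(Add(4, 857, -385, -329945), Rational(1, 637843)) = Mul(-329469, Rational(1, 637843)) = Rational(-329469, 637843)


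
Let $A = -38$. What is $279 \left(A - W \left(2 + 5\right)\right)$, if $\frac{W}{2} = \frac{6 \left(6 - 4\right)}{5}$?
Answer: $- \frac{99882}{5} \approx -19976.0$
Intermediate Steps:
$W = \frac{24}{5}$ ($W = 2 \frac{6 \left(6 - 4\right)}{5} = 2 \cdot 6 \cdot 2 \cdot \frac{1}{5} = 2 \cdot 12 \cdot \frac{1}{5} = 2 \cdot \frac{12}{5} = \frac{24}{5} \approx 4.8$)
$279 \left(A - W \left(2 + 5\right)\right) = 279 \left(-38 - \frac{24 \left(2 + 5\right)}{5}\right) = 279 \left(-38 - \frac{24}{5} \cdot 7\right) = 279 \left(-38 - \frac{168}{5}\right) = 279 \left(- \frac{358}{5}\right) = - \frac{99882}{5}$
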